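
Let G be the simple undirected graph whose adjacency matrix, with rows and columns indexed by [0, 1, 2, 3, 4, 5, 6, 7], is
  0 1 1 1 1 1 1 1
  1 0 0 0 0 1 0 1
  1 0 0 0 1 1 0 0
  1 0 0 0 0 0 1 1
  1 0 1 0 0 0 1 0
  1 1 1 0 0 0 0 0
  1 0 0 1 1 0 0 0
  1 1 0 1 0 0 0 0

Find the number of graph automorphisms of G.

Vertex 0 is the unique vertex of degree 7; the remaining 7 vertices each have degree 3 and induce a cycle, so G is the wheel on 8 vertices with hub 0. With the hub fixed, the remaining symmetry is that of the rim cycle C_7, giving the dihedral group D_7.

14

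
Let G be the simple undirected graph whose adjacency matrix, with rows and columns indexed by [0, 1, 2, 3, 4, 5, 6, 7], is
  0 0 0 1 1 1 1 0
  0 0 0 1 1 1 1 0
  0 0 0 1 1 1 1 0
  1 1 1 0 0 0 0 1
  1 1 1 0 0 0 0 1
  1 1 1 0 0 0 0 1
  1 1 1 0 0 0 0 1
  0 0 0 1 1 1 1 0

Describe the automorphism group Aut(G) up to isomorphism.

S_4 ≀ Z_2

G is 4-regular and bipartite with parts {0, 1, 2, 7} and {3, 4, 5, 6} (each part is independent and every cross-pair is an edge), so G = K_{4,4}. Each part can be permuted independently (S_4 × S_4) and the two equal-size parts can also be swapped, giving (S_4 × S_4) ⋊ Z_2 of order 2·(4!)² = 1152.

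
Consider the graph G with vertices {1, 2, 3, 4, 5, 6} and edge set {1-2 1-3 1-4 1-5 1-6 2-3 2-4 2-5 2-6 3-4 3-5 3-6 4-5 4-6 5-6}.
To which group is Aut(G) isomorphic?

All 6 vertices are pairwise adjacent: G = K_6. Any permutation of the 6 vertices preserves K_6, so Aut(K_6) = S_6 of order 6! = 720.

the symmetric group on 6 letters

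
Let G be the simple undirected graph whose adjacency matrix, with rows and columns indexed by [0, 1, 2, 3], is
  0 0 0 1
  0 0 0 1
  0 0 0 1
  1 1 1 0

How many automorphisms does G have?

6

Vertex 3 has degree 3 and every other vertex has degree 1, so G is the star K_{1,3} with centre 3. Any automorphism fixes the centre and permutes the 3 leaves freely, so Aut(G) ≅ S_3 of order 3! = 6.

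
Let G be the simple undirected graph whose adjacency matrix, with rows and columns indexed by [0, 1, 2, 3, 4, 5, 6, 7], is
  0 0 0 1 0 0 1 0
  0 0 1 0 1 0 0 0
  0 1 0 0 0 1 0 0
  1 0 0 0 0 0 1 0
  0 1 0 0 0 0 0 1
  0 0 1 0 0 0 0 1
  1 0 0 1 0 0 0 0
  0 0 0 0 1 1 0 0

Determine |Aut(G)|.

G has two connected components, {1, 2, 4, 5, 7} and {0, 3, 6}; each is 2-regular, so G = C_5 ⊔ C_3. No automorphism exchanges components of different sizes, hence Aut(G) is the direct product D_3 × D_5, order 60.

60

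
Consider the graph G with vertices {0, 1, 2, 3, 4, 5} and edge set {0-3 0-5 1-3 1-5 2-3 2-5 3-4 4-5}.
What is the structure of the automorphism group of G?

S_4 × S_2

The vertices split by degree into {3, 5} (degree 4) and {0, 1, 2, 4} (degree 2); every edge runs between the two parts, so G is the complete bipartite graph K_{2,4}. Automorphisms preserve the bipartition setwise (since the parts differ in size) and act as S_4 × S_2 within it; |Aut| = 48.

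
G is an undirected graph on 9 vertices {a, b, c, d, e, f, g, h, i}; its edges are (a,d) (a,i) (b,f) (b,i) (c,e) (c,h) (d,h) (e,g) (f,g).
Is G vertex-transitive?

Yes

G is 2-regular and connected on 9 vertices, i.e. the cycle C_9. C_9 has 9 rotations and 9 reflections, so Aut(C_9) ≅ D_9 of order 18. This group acts transitively on the 9 vertices.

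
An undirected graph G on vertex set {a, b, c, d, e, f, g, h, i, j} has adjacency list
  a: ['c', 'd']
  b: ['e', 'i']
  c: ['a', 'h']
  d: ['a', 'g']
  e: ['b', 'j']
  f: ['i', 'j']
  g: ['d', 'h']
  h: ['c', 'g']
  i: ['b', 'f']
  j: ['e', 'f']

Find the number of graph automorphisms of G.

200

G has two connected components, {b, e, f, i, j} and {a, c, d, g, h}; each is 2-regular, so G = C_5 ⊔ C_5. With two isomorphic components, Aut(G) = Aut(C_5) ≀ S_2 = (D_5 × D_5) ⋊ Z_2: permute each cycle by D_5, then optionally swap the two cycles. Order 2·(2·5)² = 200.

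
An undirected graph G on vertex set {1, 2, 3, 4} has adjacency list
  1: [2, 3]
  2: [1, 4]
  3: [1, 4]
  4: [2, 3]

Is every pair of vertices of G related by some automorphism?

G is 2-regular and connected on 4 vertices, i.e. the cycle C_4. The automorphisms of the 4-cycle are exactly the symmetries of a regular 4-gon: the dihedral group D_4, |D_4| = 8. This group acts transitively on the 4 vertices.

Yes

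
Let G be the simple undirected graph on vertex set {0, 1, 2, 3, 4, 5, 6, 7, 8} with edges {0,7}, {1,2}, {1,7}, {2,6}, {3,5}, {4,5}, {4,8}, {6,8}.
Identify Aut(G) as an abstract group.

Z_2

The degree sequence is [1, 2, 2, 1, 2, 2, 2, 2, 2]; the two degree-1 vertices 0 and 3 are the ends of a path, so G = P_9. The only nontrivial automorphism of a path is the end-to-end reflection, so Aut(G) ≅ Z_2.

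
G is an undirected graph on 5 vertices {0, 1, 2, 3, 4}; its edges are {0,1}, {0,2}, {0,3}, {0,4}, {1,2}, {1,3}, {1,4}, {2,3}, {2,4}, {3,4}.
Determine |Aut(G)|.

120

Every vertex has degree 4, so G is the complete graph K_5. Every bijection on the vertex set is an automorphism of K_5; hence Aut(K_5) ≅ S_5, order 120.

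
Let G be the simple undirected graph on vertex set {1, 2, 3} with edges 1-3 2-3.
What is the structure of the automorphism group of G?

the cyclic group of order 2

The degree sequence is [1, 1, 2]; the two degree-1 vertices 1 and 2 are the ends of a path, so G = P_3. The only nontrivial automorphism of a path is the end-to-end reflection, so Aut(G) ≅ Z_2.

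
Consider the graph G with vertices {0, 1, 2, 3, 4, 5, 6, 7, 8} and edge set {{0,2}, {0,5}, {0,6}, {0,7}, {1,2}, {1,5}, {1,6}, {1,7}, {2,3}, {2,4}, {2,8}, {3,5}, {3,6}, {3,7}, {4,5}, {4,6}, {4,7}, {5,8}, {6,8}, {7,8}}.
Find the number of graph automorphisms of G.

The vertices split by degree into {2, 5, 6, 7} (degree 5) and {0, 1, 3, 4, 8} (degree 4); every edge runs between the two parts, so G is the complete bipartite graph K_{4,5}. Automorphisms preserve the bipartition setwise (since the parts differ in size) and act as S_5 × S_4 within it; |Aut| = 2880.

2880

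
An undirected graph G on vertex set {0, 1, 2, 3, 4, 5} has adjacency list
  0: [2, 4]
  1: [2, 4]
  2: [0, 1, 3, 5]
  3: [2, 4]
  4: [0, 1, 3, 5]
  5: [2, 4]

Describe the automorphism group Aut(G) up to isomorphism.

S_4 × S_2

The vertices split by degree into {2, 4} (degree 4) and {0, 1, 3, 5} (degree 2); every edge runs between the two parts, so G is the complete bipartite graph K_{2,4}. The parts have unequal sizes, so no automorphism swaps them; each part is permuted independently, giving S_4 × S_2 of order 4!·2! = 48.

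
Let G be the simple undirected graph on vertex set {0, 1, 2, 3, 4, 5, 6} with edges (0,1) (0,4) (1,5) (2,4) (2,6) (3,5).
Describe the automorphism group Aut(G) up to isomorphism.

C_2

The degree sequence is [2, 2, 2, 1, 2, 2, 1]; the two degree-1 vertices 3 and 6 are the ends of a path, so G = P_7. A path has exactly one nontrivial symmetry — reversal — giving Aut(G) of order 2.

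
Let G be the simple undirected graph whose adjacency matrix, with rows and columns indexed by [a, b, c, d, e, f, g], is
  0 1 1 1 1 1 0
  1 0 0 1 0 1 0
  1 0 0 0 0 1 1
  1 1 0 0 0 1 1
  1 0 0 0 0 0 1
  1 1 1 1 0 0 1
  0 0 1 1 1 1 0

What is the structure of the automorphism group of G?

The degree sequence is [5, 3, 3, 4, 2, 5, 4]. Checking the degree-preserving permutations of the vertex set shows that none except the identity preserves every edge, so Aut(G) is trivial.

{e}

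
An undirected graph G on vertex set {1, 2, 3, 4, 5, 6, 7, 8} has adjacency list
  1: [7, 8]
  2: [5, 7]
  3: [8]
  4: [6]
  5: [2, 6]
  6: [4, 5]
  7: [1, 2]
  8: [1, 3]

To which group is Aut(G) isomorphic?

The degree sequence is [2, 2, 1, 1, 2, 2, 2, 2]; the two degree-1 vertices 3 and 4 are the ends of a path, so G = P_8. The only nontrivial automorphism of a path is the end-to-end reflection, so Aut(G) ≅ Z_2.

C_2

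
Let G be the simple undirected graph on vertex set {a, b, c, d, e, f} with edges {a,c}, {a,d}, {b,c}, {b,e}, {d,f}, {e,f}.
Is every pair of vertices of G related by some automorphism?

Yes

G is 2-regular and connected on 6 vertices, i.e. the cycle C_6. C_6 has 6 rotations and 6 reflections, so Aut(C_6) ≅ D_6 of order 12. Under this action every vertex can be carried to every other, so G is vertex-transitive.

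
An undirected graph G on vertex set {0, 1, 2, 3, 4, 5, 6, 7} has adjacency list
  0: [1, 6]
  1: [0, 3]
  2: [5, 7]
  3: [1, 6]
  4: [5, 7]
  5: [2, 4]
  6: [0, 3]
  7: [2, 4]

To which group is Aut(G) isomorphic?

G has two connected components, {2, 4, 5, 7} and {0, 1, 3, 6}; each is 2-regular, so G = C_4 ⊔ C_4. With two isomorphic components, Aut(G) = Aut(C_4) ≀ S_2 = (D_4 × D_4) ⋊ Z_2: permute each cycle by D_4, then optionally swap the two cycles. Order 2·(2·4)² = 128.

(D_4 × D_4) ⋊ Z_2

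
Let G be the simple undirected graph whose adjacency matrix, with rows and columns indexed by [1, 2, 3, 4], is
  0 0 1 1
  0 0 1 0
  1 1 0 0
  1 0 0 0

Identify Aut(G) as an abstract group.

The degree sequence is [2, 1, 2, 1]; the two degree-1 vertices 2 and 4 are the ends of a path, so G = P_4. A path has exactly one nontrivial symmetry — reversal — giving Aut(G) of order 2.

Z_2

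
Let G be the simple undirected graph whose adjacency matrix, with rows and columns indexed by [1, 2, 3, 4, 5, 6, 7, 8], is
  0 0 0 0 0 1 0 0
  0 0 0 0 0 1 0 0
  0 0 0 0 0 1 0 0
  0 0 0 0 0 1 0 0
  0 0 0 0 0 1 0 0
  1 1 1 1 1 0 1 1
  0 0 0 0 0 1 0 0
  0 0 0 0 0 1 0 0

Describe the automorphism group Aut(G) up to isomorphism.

the symmetric group on 7 letters

Vertex 6 has degree 7 and every other vertex has degree 1, so G is the star K_{1,7} with centre 6. The 7 leaves are pairwise interchangeable while the centre is fixed, giving Aut(G) = S_7.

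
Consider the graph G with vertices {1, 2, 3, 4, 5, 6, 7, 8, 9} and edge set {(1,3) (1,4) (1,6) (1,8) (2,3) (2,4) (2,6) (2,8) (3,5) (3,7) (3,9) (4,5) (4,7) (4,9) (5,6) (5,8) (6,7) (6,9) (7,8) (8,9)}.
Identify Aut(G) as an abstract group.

S_4 × S_5

The vertices split by degree into {3, 4, 6, 8} (degree 5) and {1, 2, 5, 7, 9} (degree 4); every edge runs between the two parts, so G is the complete bipartite graph K_{4,5}. The parts have unequal sizes, so no automorphism swaps them; each part is permuted independently, giving S_4 × S_5 of order 4!·5! = 2880.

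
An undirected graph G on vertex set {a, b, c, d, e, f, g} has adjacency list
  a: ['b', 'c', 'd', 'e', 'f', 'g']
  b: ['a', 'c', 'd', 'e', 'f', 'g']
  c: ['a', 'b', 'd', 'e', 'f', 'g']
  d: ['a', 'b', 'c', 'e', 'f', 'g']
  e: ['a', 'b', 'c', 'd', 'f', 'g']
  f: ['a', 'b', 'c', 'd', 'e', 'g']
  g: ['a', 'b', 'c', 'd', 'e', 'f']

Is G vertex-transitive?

Yes

All 7 vertices are pairwise adjacent: G = K_7. Any permutation of the 7 vertices preserves K_7, so Aut(K_7) = S_7 of order 7! = 5040. Under this action every vertex can be carried to every other, so G is vertex-transitive.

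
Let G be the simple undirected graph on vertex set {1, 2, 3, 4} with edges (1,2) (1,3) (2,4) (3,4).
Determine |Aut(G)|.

G is 2-regular and bipartite on 2^2 = 4 vertices with girth 4; it is the hypercube graph Q_2. The symmetry group of the 2-cube is the hyperoctahedral group B_2 = Z_2 ≀ S_2, of order 2^2·2! = 8.

8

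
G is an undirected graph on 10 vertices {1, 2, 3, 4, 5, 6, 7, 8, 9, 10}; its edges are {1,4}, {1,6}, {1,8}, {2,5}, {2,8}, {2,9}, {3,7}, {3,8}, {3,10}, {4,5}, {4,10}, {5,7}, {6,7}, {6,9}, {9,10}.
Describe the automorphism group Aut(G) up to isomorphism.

S_5

G is 3-regular on 10 vertices with no triangles and no 4-cycles (girth 5): this is the Petersen graph. Viewing the Petersen graph as the Kneser graph K(5,2) — vertices are 2-subsets of {1,…,5}, edges join disjoint pairs — its automorphisms are exactly the permutations of the 5-element set, so Aut ≅ S_5 of order 120.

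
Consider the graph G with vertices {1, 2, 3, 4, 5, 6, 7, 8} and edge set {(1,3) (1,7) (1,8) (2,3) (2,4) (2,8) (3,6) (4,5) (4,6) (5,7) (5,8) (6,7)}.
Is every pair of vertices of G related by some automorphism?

Yes

G is 3-regular and bipartite on 2^3 = 8 vertices with girth 4; it is the hypercube graph Q_3. The symmetry group of the 3-cube is the hyperoctahedral group B_3 = Z_2 ≀ S_3, of order 2^3·3! = 48. This group acts transitively on the 8 vertices.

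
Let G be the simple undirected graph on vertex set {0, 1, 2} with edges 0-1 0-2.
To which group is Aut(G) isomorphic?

Z_2

The degree sequence is [2, 1, 1]; the two degree-1 vertices 1 and 2 are the ends of a path, so G = P_3. The only nontrivial automorphism of a path is the end-to-end reflection, so Aut(G) ≅ Z_2.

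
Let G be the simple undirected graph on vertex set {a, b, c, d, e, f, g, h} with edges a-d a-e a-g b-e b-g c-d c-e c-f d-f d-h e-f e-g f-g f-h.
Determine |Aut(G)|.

1

The degree sequence is [3, 2, 3, 4, 5, 5, 4, 2]. Checking the degree-preserving permutations of the vertex set shows that none except the identity preserves every edge, so Aut(G) is trivial.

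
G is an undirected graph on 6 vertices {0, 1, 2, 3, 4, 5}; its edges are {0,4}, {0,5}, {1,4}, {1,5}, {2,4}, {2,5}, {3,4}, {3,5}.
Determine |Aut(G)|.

The vertices split by degree into {4, 5} (degree 4) and {0, 1, 2, 3} (degree 2); every edge runs between the two parts, so G is the complete bipartite graph K_{2,4}. The parts have unequal sizes, so no automorphism swaps them; each part is permuted independently, giving S_2 × S_4 of order 2!·4! = 48.

48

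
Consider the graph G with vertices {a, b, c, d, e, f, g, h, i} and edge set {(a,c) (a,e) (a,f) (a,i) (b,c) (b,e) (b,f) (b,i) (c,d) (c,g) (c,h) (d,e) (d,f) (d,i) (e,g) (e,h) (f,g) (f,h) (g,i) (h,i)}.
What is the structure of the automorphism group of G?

The vertices split by degree into {c, e, f, i} (degree 5) and {a, b, d, g, h} (degree 4); every edge runs between the two parts, so G is the complete bipartite graph K_{4,5}. The parts have unequal sizes, so no automorphism swaps them; each part is permuted independently, giving S_4 × S_5 of order 4!·5! = 2880.

S_4 × S_5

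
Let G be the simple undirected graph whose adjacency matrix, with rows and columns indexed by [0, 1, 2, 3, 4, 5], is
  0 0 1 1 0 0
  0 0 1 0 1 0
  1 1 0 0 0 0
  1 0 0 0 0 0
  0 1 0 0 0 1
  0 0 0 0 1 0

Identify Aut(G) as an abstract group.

The degree sequence is [2, 2, 2, 1, 2, 1]; the two degree-1 vertices 3 and 5 are the ends of a path, so G = P_6. The only nontrivial automorphism of a path is the end-to-end reflection, so Aut(G) ≅ Z_2.

Z_2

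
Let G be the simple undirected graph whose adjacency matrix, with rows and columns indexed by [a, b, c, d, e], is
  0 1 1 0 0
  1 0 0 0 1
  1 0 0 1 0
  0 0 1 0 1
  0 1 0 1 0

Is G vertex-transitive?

Yes

G is 2-regular and connected on 5 vertices, i.e. the cycle C_5. C_5 has 5 rotations and 5 reflections, so Aut(C_5) ≅ D_5 of order 10. Under this action every vertex can be carried to every other, so G is vertex-transitive.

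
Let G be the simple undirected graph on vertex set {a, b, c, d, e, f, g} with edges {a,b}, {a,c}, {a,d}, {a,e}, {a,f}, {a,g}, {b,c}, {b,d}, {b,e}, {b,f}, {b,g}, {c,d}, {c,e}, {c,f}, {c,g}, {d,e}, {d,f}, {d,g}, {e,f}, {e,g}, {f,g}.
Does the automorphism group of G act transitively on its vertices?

Yes

Every vertex has degree 6, so G is the complete graph K_7. Any permutation of the 7 vertices preserves K_7, so Aut(K_7) = S_7 of order 7! = 5040. Under this action every vertex can be carried to every other, so G is vertex-transitive.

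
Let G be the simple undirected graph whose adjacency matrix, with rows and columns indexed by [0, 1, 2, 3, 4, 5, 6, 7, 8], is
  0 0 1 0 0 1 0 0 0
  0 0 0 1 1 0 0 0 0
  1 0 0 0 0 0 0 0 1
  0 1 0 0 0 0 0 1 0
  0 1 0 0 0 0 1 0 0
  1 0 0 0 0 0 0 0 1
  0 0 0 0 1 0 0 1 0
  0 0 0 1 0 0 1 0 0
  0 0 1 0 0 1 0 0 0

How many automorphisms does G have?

80

G has two connected components, {1, 3, 4, 6, 7} and {0, 2, 5, 8}; each is 2-regular, so G = C_5 ⊔ C_4. The components are non-isomorphic (different sizes), so Aut(G) = Aut(C_4) × Aut(C_5) = D_4 × D_5 of order 8·10 = 80.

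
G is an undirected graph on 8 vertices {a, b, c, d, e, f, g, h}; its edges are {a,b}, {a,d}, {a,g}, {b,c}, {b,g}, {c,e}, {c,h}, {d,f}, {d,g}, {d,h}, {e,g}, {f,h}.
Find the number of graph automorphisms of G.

1

The degree sequence is [3, 3, 3, 4, 2, 2, 4, 3]. Checking the degree-preserving permutations of the vertex set shows that none except the identity preserves every edge, so Aut(G) is trivial.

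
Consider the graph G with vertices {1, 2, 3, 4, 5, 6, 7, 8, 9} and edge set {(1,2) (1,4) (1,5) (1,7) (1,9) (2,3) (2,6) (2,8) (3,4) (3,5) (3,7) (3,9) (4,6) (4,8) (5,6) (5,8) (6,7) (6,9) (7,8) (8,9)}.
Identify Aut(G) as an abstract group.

S_4 × S_5

The vertices split by degree into {1, 3, 6, 8} (degree 5) and {2, 4, 5, 7, 9} (degree 4); every edge runs between the two parts, so G is the complete bipartite graph K_{4,5}. Automorphisms preserve the bipartition setwise (since the parts differ in size) and act as S_4 × S_5 within it; |Aut| = 2880.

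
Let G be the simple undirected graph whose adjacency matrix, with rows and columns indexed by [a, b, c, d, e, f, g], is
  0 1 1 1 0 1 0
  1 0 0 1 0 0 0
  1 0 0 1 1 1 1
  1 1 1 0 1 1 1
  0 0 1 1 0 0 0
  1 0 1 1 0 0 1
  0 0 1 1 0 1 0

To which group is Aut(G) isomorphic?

1

Degrees alone do not determine every vertex (e.g. a and f both have degree 4), but their neighbour-degree multisets differ: N(a) has degrees [2, 4, 5, 6] while N(f) has degrees [3, 4, 5, 6]. Repeating this refinement separates all vertices, so the only automorphism is the identity.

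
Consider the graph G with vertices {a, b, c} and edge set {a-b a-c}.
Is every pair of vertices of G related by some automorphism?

No

Vertex a is the only vertex of degree 2, so every automorphism fixes it; G is not vertex-transitive.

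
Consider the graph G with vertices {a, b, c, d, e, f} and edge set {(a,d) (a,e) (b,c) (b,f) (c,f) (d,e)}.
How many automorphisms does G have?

72

G has two connected components, {b, c, f} and {a, d, e}; each is 2-regular, so G = C_3 ⊔ C_3. With two isomorphic components, Aut(G) = Aut(C_3) ≀ S_2 = (D_3 × D_3) ⋊ Z_2: permute each cycle by D_3, then optionally swap the two cycles. Order 2·(2·3)² = 72.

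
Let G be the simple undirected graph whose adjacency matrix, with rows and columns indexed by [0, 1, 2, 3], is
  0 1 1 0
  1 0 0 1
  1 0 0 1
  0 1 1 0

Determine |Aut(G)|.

G is 2-regular and bipartite on 2^2 = 4 vertices with girth 4; it is the hypercube graph Q_2. Aut(Q_2) consists of the signed permutations of the 2 coordinate axes: 2! permutations times 2^2 sign flips, so |Aut| = 2^2·2! = 8.

8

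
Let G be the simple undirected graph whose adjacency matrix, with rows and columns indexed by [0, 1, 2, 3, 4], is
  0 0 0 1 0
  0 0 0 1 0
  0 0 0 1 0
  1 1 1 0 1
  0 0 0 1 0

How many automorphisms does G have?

Vertex 3 has degree 4 and every other vertex has degree 1, so G is the star K_{1,4} with centre 3. Any automorphism fixes the centre and permutes the 4 leaves freely, so Aut(G) ≅ S_4 of order 4! = 24.

24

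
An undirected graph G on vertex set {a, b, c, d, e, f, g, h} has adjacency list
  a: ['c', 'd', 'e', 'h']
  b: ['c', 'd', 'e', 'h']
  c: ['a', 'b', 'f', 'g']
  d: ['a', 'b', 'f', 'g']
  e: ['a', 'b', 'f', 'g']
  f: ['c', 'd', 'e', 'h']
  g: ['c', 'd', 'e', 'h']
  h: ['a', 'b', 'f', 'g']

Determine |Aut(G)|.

G is 4-regular and bipartite with parts {a, b, f, g} and {c, d, e, h} (each part is independent and every cross-pair is an edge), so G = K_{4,4}. Each part can be permuted independently (S_4 × S_4) and the two equal-size parts can also be swapped, giving (S_4 × S_4) ⋊ Z_2 of order 2·(4!)² = 1152.

1152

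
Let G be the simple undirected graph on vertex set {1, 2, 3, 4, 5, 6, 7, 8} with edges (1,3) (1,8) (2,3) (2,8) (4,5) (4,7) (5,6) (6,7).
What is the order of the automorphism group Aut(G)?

128

G has two connected components, {4, 5, 6, 7} and {1, 2, 3, 8}; each is 2-regular, so G = C_4 ⊔ C_4. With two isomorphic components, Aut(G) = Aut(C_4) ≀ S_2 = (D_4 × D_4) ⋊ Z_2: permute each cycle by D_4, then optionally swap the two cycles. Order 2·(2·4)² = 128.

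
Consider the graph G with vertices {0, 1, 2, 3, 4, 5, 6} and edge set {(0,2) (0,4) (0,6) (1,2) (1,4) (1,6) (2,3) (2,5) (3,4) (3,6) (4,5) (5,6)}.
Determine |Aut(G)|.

The vertices split by degree into {2, 4, 6} (degree 4) and {0, 1, 3, 5} (degree 3); every edge runs between the two parts, so G is the complete bipartite graph K_{3,4}. Automorphisms preserve the bipartition setwise (since the parts differ in size) and act as S_3 × S_4 within it; |Aut| = 144.

144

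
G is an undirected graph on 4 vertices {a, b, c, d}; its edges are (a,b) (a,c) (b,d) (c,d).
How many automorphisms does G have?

8

Every vertex has degree 2 and the graph is connected, so G is the 4-cycle C_4. The automorphisms of the 4-cycle are exactly the symmetries of a regular 4-gon: the dihedral group D_4, |D_4| = 8.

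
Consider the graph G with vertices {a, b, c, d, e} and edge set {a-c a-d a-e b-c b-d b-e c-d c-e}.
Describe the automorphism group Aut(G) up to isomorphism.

D_4

Vertex c is the unique vertex of degree 4; the remaining 4 vertices each have degree 3 and induce a cycle, so G is the wheel on 5 vertices with hub c. With the hub fixed, the remaining symmetry is that of the rim cycle C_4, giving the dihedral group D_4.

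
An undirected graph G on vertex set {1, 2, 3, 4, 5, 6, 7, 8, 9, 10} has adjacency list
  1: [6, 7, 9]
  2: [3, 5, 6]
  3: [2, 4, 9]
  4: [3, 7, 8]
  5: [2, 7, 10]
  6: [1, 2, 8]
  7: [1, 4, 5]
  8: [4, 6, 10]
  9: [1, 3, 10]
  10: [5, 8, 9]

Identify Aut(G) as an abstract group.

G is 3-regular on 10 vertices with no triangles and no 4-cycles (girth 5): this is the Petersen graph. It is a classical fact that the Petersen graph has automorphism group S_5 (order 120), arising from its description as the Kneser graph K(5,2).

S_5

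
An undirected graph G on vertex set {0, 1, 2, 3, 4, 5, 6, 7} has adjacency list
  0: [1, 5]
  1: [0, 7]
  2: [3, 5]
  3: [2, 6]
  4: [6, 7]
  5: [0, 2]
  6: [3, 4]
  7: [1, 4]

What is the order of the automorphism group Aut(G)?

16

Every vertex has degree 2 and the graph is connected, so G is the 8-cycle C_8. The automorphisms of the 8-cycle are exactly the symmetries of a regular 8-gon: the dihedral group D_8, |D_8| = 16.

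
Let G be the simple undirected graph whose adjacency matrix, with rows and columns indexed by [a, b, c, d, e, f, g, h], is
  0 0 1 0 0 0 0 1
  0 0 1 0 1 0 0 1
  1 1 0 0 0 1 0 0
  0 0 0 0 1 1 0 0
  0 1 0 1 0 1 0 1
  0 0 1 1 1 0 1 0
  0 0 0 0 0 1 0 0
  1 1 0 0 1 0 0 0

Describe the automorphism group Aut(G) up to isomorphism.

The degree sequence is [2, 3, 3, 2, 4, 4, 1, 3]. Checking the degree-preserving permutations of the vertex set shows that none except the identity preserves every edge, so Aut(G) is trivial.

1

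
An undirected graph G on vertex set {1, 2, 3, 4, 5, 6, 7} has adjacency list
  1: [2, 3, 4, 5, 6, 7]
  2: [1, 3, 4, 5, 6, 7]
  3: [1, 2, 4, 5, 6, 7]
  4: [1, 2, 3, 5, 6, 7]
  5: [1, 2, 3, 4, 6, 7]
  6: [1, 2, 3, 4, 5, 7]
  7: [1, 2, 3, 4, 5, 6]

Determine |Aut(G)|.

5040

All 7 vertices are pairwise adjacent: G = K_7. Every bijection on the vertex set is an automorphism of K_7; hence Aut(K_7) ≅ S_7, order 5040.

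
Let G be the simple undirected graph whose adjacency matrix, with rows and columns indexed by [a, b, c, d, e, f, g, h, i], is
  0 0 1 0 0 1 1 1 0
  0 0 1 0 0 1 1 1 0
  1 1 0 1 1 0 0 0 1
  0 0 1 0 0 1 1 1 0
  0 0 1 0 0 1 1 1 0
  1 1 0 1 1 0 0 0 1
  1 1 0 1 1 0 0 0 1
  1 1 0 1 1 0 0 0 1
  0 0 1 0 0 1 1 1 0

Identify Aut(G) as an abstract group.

S_5 × S_4

The vertices split by degree into {c, f, g, h} (degree 5) and {a, b, d, e, i} (degree 4); every edge runs between the two parts, so G is the complete bipartite graph K_{4,5}. Automorphisms preserve the bipartition setwise (since the parts differ in size) and act as S_5 × S_4 within it; |Aut| = 2880.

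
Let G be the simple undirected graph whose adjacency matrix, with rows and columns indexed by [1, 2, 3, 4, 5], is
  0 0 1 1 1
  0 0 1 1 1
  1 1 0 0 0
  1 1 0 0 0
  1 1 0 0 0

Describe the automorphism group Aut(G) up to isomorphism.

The vertices split by degree into {1, 2} (degree 3) and {3, 4, 5} (degree 2); every edge runs between the two parts, so G is the complete bipartite graph K_{2,3}. Automorphisms preserve the bipartition setwise (since the parts differ in size) and act as S_2 × S_3 within it; |Aut| = 12.

S_2 × S_3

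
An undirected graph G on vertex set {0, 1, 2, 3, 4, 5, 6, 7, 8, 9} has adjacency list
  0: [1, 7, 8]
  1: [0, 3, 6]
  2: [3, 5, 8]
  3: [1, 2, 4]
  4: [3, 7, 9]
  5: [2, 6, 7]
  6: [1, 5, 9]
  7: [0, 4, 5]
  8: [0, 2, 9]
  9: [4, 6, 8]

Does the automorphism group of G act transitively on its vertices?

G is 3-regular on 10 vertices with no triangles and no 4-cycles (girth 5): this is the Petersen graph. It is a classical fact that the Petersen graph has automorphism group S_5 (order 120), arising from its description as the Kneser graph K(5,2). Under this action every vertex can be carried to every other, so G is vertex-transitive.

Yes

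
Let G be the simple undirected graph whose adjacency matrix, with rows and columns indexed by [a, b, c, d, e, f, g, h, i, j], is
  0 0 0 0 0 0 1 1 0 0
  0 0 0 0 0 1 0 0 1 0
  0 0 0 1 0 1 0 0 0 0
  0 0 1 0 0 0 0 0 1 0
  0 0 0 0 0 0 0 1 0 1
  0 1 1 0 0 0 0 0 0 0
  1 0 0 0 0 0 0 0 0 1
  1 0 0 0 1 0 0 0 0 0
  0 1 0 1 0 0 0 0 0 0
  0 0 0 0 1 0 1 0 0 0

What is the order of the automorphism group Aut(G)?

200

G has two connected components, {a, e, g, h, j} and {b, c, d, f, i}; each is 2-regular, so G = C_5 ⊔ C_5. Aut of a disjoint union of two copies of C_5 is the wreath product D_5 ≀ Z_2, of order 2·10² = 200.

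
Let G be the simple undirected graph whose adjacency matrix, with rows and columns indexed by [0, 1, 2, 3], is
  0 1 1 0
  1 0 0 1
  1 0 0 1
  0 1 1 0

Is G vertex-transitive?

Yes

G is 2-regular and bipartite on 2^2 = 4 vertices with girth 4; it is the hypercube graph Q_2. Aut(Q_2) consists of the signed permutations of the 2 coordinate axes: 2! permutations times 2^2 sign flips, so |Aut| = 2^2·2! = 8. Under this action every vertex can be carried to every other, so G is vertex-transitive.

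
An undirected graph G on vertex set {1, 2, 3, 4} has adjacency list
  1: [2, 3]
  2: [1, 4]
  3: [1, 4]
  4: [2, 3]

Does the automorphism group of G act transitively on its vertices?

G is 2-regular and bipartite on 2^2 = 4 vertices with girth 4; it is the hypercube graph Q_2. The symmetry group of the 2-cube is the hyperoctahedral group B_2 = Z_2 ≀ S_2, of order 2^2·2! = 8. This group acts transitively on the 4 vertices.

Yes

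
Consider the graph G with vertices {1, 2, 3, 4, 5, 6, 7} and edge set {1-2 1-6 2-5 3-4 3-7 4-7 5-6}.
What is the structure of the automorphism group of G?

G has two connected components, {1, 2, 5, 6} and {3, 4, 7}; each is 2-regular, so G = C_4 ⊔ C_3. No automorphism exchanges components of different sizes, hence Aut(G) is the direct product D_3 × D_4, order 48.

D_3 × D_4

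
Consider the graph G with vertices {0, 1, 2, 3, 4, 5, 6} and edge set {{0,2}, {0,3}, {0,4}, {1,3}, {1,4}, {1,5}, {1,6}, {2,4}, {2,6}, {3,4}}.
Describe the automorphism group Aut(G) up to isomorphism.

the trivial group

Degrees alone do not determine every vertex (e.g. 0 and 2 both have degree 3), but their neighbour-degree multisets differ: N(0) has degrees [3, 3, 4] while N(2) has degrees [2, 3, 4]. Repeating this refinement separates all vertices, so the only automorphism is the identity.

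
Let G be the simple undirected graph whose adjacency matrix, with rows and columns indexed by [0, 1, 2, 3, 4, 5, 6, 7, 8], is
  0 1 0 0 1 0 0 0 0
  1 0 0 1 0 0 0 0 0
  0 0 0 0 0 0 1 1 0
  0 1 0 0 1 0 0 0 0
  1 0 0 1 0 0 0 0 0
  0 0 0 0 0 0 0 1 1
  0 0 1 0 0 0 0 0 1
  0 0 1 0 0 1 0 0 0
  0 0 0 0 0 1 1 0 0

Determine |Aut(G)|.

G has two connected components, {2, 5, 6, 7, 8} and {0, 1, 3, 4}; each is 2-regular, so G = C_5 ⊔ C_4. No automorphism exchanges components of different sizes, hence Aut(G) is the direct product D_5 × D_4, order 80.

80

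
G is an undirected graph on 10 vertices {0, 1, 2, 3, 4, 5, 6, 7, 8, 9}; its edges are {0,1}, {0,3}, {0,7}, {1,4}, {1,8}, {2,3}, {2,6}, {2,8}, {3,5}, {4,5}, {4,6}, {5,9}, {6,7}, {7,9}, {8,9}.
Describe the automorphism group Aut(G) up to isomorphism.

G is 3-regular on 10 vertices with no triangles and no 4-cycles (girth 5): this is the Petersen graph. It is a classical fact that the Petersen graph has automorphism group S_5 (order 120), arising from its description as the Kneser graph K(5,2).

S_5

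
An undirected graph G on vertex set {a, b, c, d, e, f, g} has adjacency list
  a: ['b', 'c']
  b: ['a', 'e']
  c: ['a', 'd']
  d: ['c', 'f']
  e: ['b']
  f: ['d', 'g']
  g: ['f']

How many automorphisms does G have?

The degree sequence is [2, 2, 2, 2, 1, 2, 1]; the two degree-1 vertices e and g are the ends of a path, so G = P_7. A path has exactly one nontrivial symmetry — reversal — giving Aut(G) of order 2.

2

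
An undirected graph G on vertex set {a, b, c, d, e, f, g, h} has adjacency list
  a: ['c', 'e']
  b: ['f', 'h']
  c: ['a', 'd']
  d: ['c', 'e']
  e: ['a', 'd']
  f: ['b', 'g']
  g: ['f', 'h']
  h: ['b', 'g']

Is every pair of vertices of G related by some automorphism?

G has two connected components, {a, c, d, e} and {b, f, g, h}; each is 2-regular, so G = C_4 ⊔ C_4. With two isomorphic components, Aut(G) = Aut(C_4) ≀ S_2 = (D_4 × D_4) ⋊ Z_2: permute each cycle by D_4, then optionally swap the two cycles. Order 2·(2·4)² = 128. This group acts transitively on the 8 vertices.

Yes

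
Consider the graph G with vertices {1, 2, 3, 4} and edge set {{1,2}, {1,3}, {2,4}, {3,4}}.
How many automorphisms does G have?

G is 2-regular and bipartite with parts {1, 4} and {2, 3} (each part is independent and every cross-pair is an edge), so G = K_{2,2}. Each part can be permuted independently (S_2 × S_2) and the two equal-size parts can also be swapped, giving (S_2 × S_2) ⋊ Z_2 of order 2·(2!)² = 8.

8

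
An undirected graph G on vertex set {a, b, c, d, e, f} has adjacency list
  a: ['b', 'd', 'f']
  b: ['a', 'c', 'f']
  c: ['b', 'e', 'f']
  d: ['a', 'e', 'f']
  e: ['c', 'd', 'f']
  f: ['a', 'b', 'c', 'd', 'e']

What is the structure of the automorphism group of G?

D_5

Vertex f is the unique vertex of degree 5; the remaining 5 vertices each have degree 3 and induce a cycle, so G is the wheel on 6 vertices with hub f. With the hub fixed, the remaining symmetry is that of the rim cycle C_5, giving the dihedral group D_5.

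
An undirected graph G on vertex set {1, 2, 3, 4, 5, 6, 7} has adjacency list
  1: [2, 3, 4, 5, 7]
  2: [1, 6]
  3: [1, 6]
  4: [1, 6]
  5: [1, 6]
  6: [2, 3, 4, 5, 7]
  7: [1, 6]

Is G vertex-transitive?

Automorphisms preserve degree, but G has vertices of degree 2 and vertices of degree 5; no automorphism maps one to the other, so G is not vertex-transitive.

No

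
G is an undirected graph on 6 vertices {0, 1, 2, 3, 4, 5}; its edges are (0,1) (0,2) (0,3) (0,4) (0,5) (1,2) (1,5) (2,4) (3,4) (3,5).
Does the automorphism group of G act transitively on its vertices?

Vertex 0 is the only vertex of degree 5, so every automorphism fixes it; G is not vertex-transitive.

No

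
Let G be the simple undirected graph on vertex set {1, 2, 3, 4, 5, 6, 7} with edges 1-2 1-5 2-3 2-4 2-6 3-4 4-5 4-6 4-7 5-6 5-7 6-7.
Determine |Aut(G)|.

Degrees alone do not determine every vertex (e.g. 1 and 3 both have degree 2), but their neighbour-degree multisets differ: N(1) has degrees [4, 4] while N(3) has degrees [4, 5]. Repeating this refinement separates all vertices, so the only automorphism is the identity.

1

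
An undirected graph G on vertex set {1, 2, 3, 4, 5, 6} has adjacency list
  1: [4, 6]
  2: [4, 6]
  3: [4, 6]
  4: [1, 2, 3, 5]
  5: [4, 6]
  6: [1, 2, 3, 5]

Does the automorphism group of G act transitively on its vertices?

No

Automorphisms preserve degree, but G has vertices of degree 2 and vertices of degree 4; no automorphism maps one to the other, so G is not vertex-transitive.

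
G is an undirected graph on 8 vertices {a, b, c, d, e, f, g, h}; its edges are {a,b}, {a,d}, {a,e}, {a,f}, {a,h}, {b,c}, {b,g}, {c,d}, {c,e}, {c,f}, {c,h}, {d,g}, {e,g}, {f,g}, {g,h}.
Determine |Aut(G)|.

720

The vertices split by degree into {a, c, g} (degree 5) and {b, d, e, f, h} (degree 3); every edge runs between the two parts, so G is the complete bipartite graph K_{3,5}. The parts have unequal sizes, so no automorphism swaps them; each part is permuted independently, giving S_5 × S_3 of order 5!·3! = 720.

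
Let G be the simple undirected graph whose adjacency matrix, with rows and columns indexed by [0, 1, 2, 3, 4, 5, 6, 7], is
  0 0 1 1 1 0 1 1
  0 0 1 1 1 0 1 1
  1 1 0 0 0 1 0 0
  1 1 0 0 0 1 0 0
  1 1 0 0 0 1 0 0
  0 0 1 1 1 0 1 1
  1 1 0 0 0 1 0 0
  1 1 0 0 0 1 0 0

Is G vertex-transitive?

Automorphisms preserve degree, but G has vertices of degree 3 and vertices of degree 5; no automorphism maps one to the other, so G is not vertex-transitive.

No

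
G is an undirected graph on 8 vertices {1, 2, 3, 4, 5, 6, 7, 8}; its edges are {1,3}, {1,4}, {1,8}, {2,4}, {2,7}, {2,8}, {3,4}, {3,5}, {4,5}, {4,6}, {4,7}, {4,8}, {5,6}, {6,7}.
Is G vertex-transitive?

Vertex 4 is the only vertex of degree 7, so every automorphism fixes it; G is not vertex-transitive.

No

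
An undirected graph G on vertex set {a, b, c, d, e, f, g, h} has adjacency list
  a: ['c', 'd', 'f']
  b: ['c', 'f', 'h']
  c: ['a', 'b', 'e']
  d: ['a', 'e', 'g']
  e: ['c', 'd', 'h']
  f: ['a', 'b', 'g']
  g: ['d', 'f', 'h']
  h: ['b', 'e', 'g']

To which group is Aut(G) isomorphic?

G is 3-regular and bipartite on 2^3 = 8 vertices with girth 4; it is the hypercube graph Q_3. Aut(Q_3) consists of the signed permutations of the 3 coordinate axes: 3! permutations times 2^3 sign flips, so |Aut| = 2^3·3! = 48.

Z_2^3 ⋊ S_3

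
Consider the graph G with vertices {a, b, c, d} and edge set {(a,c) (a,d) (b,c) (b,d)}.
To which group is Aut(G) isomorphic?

D_4

G is 2-regular and bipartite on 2^2 = 4 vertices with girth 4; it is the hypercube graph Q_2. Aut(Q_2) consists of the signed permutations of the 2 coordinate axes: 2! permutations times 2^2 sign flips, so |Aut| = 2^2·2! = 8.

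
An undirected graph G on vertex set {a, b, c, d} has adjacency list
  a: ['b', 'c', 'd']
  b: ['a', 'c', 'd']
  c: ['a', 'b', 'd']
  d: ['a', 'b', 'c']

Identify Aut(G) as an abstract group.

Every vertex has degree 3, so G is the complete graph K_4. Every bijection on the vertex set is an automorphism of K_4; hence Aut(K_4) ≅ S_4, order 24.

S_4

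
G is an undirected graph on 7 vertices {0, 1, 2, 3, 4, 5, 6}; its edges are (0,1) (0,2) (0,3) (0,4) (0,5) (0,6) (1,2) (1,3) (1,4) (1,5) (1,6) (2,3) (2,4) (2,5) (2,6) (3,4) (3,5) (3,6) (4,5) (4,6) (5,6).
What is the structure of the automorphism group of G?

S_7

All 7 vertices are pairwise adjacent: G = K_7. Every bijection on the vertex set is an automorphism of K_7; hence Aut(K_7) ≅ S_7, order 5040.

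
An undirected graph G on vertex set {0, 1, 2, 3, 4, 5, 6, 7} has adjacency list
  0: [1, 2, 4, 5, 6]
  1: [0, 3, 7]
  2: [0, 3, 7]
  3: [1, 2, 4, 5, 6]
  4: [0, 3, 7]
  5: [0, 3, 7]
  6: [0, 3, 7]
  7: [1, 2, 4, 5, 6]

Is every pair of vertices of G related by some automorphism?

No

Automorphisms preserve degree, but G has vertices of degree 3 and vertices of degree 5; no automorphism maps one to the other, so G is not vertex-transitive.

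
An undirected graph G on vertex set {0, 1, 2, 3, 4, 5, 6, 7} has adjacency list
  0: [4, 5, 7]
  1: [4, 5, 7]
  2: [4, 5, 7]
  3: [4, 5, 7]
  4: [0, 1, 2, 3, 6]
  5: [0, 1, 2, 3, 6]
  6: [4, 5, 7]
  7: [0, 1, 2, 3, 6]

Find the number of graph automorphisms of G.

The vertices split by degree into {4, 5, 7} (degree 5) and {0, 1, 2, 3, 6} (degree 3); every edge runs between the two parts, so G is the complete bipartite graph K_{3,5}. Automorphisms preserve the bipartition setwise (since the parts differ in size) and act as S_3 × S_5 within it; |Aut| = 720.

720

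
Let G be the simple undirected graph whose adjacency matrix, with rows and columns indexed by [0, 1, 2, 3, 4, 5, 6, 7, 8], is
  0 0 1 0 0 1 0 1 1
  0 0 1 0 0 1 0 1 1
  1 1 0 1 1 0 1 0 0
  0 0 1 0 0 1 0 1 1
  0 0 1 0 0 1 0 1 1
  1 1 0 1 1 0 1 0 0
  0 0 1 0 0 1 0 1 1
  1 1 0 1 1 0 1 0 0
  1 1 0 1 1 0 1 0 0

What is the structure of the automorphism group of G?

The vertices split by degree into {2, 5, 7, 8} (degree 5) and {0, 1, 3, 4, 6} (degree 4); every edge runs between the two parts, so G is the complete bipartite graph K_{4,5}. Automorphisms preserve the bipartition setwise (since the parts differ in size) and act as S_5 × S_4 within it; |Aut| = 2880.

S_5 × S_4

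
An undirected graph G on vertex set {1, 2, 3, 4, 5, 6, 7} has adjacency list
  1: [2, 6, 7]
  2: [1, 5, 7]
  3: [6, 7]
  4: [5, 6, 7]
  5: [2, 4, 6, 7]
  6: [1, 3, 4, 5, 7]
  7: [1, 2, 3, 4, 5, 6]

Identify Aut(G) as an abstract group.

Degrees alone do not determine every vertex (e.g. 1 and 2 both have degree 3), but their neighbour-degree multisets differ: N(1) has degrees [3, 5, 6] while N(2) has degrees [3, 4, 6]. Repeating this refinement separates all vertices, so the only automorphism is the identity.

the trivial group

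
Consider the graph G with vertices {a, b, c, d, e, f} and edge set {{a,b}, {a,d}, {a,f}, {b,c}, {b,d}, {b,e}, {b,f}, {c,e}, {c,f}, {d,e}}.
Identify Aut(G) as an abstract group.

Vertex b is the unique vertex of degree 5; the remaining 5 vertices each have degree 3 and induce a cycle, so G is the wheel on 6 vertices with hub b. With the hub fixed, the remaining symmetry is that of the rim cycle C_5, giving the dihedral group D_5.

D_5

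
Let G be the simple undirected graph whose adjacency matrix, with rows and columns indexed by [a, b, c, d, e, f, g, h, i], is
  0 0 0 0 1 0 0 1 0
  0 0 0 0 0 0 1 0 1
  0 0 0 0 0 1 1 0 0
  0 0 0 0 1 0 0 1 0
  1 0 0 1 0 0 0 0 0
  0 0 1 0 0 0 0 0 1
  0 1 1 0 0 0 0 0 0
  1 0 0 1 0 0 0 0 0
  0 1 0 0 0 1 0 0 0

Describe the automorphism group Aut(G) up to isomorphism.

G has two connected components, {b, c, f, g, i} and {a, d, e, h}; each is 2-regular, so G = C_5 ⊔ C_4. No automorphism exchanges components of different sizes, hence Aut(G) is the direct product D_4 × D_5, order 80.

D_4 × D_5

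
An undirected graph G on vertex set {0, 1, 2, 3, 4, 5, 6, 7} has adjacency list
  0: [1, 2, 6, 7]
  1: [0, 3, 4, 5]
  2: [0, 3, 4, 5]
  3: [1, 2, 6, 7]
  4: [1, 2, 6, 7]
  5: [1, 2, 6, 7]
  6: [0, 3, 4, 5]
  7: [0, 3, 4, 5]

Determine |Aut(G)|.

1152

G is 4-regular and bipartite with parts {0, 3, 4, 5} and {1, 2, 6, 7} (each part is independent and every cross-pair is an edge), so G = K_{4,4}. Each part can be permuted independently (S_4 × S_4) and the two equal-size parts can also be swapped, giving (S_4 × S_4) ⋊ Z_2 of order 2·(4!)² = 1152.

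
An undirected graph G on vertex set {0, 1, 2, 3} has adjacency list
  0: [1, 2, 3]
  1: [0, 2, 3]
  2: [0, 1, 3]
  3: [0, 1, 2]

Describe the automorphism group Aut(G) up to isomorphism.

All 4 vertices are pairwise adjacent: G = K_4. Any permutation of the 4 vertices preserves K_4, so Aut(K_4) = S_4 of order 4! = 24.

the symmetric group on 4 letters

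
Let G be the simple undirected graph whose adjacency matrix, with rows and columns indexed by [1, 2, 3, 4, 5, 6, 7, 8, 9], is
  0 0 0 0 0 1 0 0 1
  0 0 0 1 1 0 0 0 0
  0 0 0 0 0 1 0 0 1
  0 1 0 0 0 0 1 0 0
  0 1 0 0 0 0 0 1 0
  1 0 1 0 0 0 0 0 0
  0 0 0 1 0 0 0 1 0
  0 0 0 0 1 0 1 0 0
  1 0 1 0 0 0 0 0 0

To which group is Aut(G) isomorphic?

D_5 × D_4

G has two connected components, {2, 4, 5, 7, 8} and {1, 3, 6, 9}; each is 2-regular, so G = C_5 ⊔ C_4. The components are non-isomorphic (different sizes), so Aut(G) = Aut(C_5) × Aut(C_4) = D_5 × D_4 of order 10·8 = 80.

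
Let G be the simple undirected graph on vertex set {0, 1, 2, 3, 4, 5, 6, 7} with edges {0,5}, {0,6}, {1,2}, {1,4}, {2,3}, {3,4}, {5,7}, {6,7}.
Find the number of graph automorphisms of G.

G has two connected components, {1, 2, 3, 4} and {0, 5, 6, 7}; each is 2-regular, so G = C_4 ⊔ C_4. With two isomorphic components, Aut(G) = Aut(C_4) ≀ S_2 = (D_4 × D_4) ⋊ Z_2: permute each cycle by D_4, then optionally swap the two cycles. Order 2·(2·4)² = 128.

128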